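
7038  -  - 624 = 7662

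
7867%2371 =754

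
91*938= 85358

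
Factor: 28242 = 2^1*3^3*523^1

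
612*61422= 37590264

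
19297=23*839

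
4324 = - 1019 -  - 5343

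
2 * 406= 812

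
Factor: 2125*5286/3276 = 2^( - 1)*3^( - 1)*5^3*7^( - 1)*13^( - 1 )*17^1*881^1 = 1872125/546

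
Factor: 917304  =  2^3 * 3^1*37^1*1033^1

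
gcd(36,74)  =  2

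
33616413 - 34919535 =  - 1303122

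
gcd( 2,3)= 1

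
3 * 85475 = 256425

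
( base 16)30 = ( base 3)1210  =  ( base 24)20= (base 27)1l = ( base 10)48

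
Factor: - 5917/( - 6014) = 61/62 = 2^(-1 ) * 31^( - 1 )*61^1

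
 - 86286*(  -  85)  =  7334310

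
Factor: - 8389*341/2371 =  - 2860649/2371 = -11^1*31^1 * 2371^( - 1 )*8389^1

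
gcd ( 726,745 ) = 1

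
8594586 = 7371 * 1166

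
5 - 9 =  - 4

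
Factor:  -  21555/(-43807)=3^2*5^1*71^( - 1 )*479^1*617^(-1 )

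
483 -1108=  - 625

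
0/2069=0 = 0.00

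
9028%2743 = 799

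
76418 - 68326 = 8092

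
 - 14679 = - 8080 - 6599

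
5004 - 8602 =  -3598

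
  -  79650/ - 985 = 15930/197= 80.86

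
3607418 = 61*59138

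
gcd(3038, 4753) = 49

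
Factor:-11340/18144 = -2^( - 3)*5^1 =- 5/8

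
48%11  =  4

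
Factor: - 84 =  - 2^2*3^1*7^1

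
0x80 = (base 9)152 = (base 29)4C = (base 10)128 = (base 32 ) 40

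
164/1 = 164 = 164.00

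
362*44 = 15928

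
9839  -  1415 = 8424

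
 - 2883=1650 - 4533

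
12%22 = 12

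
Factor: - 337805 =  - 5^1*13^1* 5197^1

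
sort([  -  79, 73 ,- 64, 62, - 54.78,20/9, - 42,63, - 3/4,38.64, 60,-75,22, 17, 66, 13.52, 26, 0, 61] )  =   [- 79, - 75,-64, - 54.78, - 42 , - 3/4, 0,20/9, 13.52, 17,  22,26,38.64,60 , 61, 62, 63,66,73 ]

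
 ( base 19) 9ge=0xDEF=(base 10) 3567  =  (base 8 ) 6757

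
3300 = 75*44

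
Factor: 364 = 2^2*7^1*13^1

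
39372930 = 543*72510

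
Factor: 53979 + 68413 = 2^3*15299^1 = 122392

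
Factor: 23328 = 2^5 * 3^6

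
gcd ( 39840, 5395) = 415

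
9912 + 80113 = 90025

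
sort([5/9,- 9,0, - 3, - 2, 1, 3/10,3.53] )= [-9, - 3, - 2, 0,  3/10 , 5/9,1,3.53] 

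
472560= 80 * 5907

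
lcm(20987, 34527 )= 1070337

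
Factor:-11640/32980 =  - 2^1*3^1 * 17^(-1) = -6/17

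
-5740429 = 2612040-8352469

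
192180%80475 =31230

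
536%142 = 110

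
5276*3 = 15828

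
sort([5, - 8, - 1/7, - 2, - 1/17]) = [-8, - 2, - 1/7 , - 1/17,  5 ]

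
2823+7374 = 10197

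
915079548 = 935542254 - 20462706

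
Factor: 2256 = 2^4 * 3^1 * 47^1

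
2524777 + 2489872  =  5014649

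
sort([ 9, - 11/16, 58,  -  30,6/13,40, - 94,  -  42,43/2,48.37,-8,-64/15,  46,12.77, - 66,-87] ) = [  -  94, -87, - 66, - 42,-30,- 8, - 64/15,  -  11/16,6/13, 9,12.77,43/2,  40,46, 48.37,58]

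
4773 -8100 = - 3327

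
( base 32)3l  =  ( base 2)1110101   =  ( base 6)313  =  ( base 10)117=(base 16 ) 75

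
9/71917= 9/71917 = 0.00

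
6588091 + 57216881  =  63804972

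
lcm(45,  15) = 45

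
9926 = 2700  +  7226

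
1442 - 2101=-659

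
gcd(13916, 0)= 13916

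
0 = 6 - 6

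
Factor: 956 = 2^2 *239^1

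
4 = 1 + 3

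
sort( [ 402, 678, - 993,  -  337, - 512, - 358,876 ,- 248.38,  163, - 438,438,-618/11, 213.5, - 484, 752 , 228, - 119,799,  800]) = [ - 993, - 512, - 484, - 438, - 358,-337, - 248.38,-119, - 618/11, 163,213.5, 228,  402,438, 678, 752, 799, 800,876]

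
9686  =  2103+7583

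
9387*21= 197127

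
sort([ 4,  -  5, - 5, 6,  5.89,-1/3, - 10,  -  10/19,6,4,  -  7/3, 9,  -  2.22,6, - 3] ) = [  -  10,  -  5, - 5,-3, - 7/3, - 2.22, - 10/19,  -  1/3, 4,4,5.89, 6, 6, 6,9]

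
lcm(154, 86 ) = 6622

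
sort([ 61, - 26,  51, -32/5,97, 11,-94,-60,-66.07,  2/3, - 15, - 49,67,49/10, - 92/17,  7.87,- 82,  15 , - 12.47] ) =[ - 94, - 82, - 66.07,-60, - 49 , - 26 , - 15, - 12.47, - 32/5 , - 92/17, 2/3,  49/10,  7.87, 11,  15,51, 61,67, 97] 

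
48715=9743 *5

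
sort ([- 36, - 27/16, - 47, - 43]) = [ - 47, - 43 , - 36, -27/16]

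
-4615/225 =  - 21 + 22/45 = - 20.51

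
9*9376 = 84384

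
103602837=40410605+63192232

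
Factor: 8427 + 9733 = 18160 = 2^4*5^1*227^1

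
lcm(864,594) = 9504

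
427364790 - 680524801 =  - 253160011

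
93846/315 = 297 + 97/105 = 297.92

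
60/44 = 1+ 4/11 = 1.36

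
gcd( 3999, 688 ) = 43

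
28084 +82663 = 110747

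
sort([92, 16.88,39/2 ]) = [ 16.88 , 39/2, 92]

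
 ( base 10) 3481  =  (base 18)AD7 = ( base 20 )8E1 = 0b110110011001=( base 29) 441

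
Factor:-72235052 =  - 2^2* 47^1*223^1 *1723^1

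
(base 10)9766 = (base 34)8f8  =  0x2626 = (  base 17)1gd8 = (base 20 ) 1486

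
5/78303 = 5/78303 = 0.00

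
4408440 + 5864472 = 10272912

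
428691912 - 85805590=342886322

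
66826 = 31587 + 35239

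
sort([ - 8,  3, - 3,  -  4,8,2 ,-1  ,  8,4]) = [-8, - 4 , - 3, - 1,2,3, 4, 8, 8] 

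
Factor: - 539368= - 2^3*67421^1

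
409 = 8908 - 8499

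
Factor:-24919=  -24919^1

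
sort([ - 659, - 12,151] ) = [ - 659, - 12, 151]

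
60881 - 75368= -14487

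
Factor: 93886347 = 3^1*31295449^1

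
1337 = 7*191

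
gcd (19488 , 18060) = 84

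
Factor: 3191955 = 3^1*5^1 * 13^1*16369^1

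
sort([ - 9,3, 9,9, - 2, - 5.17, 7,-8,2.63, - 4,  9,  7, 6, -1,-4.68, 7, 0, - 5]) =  [- 9, - 8,-5.17,-5,-4.68,  -  4,-2 ,  -  1,0,2.63, 3,6,  7, 7,7,9,  9 , 9]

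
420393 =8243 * 51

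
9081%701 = 669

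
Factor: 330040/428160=2^( - 4)*3^( - 1)*37^1 = 37/48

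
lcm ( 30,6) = 30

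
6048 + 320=6368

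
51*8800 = 448800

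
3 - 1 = 2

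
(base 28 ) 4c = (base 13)97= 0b1111100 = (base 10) 124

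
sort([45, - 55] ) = [ - 55, 45 ] 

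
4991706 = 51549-- 4940157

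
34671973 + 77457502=112129475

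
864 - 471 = 393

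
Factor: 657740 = 2^2 * 5^1*32887^1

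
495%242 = 11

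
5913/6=1971/2 = 985.50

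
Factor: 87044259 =3^1*23^1 * 223^1* 5657^1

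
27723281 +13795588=41518869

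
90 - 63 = 27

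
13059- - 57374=70433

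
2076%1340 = 736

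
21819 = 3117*7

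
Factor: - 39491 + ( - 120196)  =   - 3^2*11^1 * 1613^1 = - 159687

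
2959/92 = 2959/92 = 32.16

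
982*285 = 279870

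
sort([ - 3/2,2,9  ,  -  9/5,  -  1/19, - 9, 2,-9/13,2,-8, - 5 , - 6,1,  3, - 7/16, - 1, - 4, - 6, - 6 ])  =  [ - 9,-8, - 6, - 6, - 6, - 5, - 4, - 9/5, - 3/2, - 1, - 9/13, - 7/16, -1/19 , 1,  2, 2,2,3,9]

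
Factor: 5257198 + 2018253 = 7275451  =  7275451^1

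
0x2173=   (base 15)280D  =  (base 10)8563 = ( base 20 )1183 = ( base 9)12664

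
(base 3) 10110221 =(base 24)49G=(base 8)4750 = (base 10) 2536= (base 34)26K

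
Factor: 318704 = 2^4*19919^1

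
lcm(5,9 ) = 45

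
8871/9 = 2957/3 = 985.67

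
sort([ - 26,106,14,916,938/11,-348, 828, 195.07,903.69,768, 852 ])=[-348, - 26,14, 938/11,106, 195.07,768,828,852,903.69, 916]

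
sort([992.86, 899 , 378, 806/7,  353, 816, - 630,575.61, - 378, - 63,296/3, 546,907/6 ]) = [ - 630, - 378, - 63 , 296/3 , 806/7,907/6, 353, 378,  546, 575.61, 816, 899, 992.86] 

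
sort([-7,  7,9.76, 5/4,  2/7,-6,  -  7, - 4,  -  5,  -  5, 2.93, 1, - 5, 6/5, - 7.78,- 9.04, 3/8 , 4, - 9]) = [ - 9.04, -9, - 7.78, - 7, - 7,-6, - 5, - 5, - 5,  -  4,2/7, 3/8, 1,6/5,5/4, 2.93,4, 7, 9.76]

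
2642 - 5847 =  - 3205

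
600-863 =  - 263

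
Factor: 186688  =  2^6*2917^1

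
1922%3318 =1922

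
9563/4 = 2390 + 3/4 = 2390.75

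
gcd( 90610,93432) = 34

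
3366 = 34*99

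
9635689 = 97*99337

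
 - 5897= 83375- 89272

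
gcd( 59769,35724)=687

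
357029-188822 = 168207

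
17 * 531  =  9027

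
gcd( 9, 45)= 9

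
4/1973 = 4/1973= 0.00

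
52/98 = 26/49 = 0.53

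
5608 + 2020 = 7628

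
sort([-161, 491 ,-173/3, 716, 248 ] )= [-161, - 173/3,248, 491, 716 ] 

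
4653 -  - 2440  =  7093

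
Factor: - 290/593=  - 2^1*5^1 *29^1*593^(-1)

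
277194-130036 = 147158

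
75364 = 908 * 83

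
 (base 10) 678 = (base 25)123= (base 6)3050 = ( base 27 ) p3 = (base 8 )1246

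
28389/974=28389/974 = 29.15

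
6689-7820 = -1131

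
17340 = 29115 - 11775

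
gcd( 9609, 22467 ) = 3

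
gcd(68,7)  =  1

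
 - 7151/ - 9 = 7151/9= 794.56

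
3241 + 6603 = 9844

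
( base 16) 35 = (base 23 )27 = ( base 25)23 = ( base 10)53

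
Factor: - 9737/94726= - 2^( - 1)*7^1*13^1 * 107^1*47363^( - 1 )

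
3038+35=3073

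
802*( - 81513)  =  -65373426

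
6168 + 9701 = 15869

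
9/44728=9/44728  =  0.00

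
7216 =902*8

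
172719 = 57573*3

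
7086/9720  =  1181/1620 = 0.73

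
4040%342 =278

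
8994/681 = 13 +47/227 = 13.21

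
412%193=26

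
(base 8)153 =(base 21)52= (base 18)5h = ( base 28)3n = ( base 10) 107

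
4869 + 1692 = 6561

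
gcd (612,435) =3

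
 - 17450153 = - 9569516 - 7880637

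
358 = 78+280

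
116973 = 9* 12997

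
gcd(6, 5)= 1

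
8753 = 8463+290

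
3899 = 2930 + 969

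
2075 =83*25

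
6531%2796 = 939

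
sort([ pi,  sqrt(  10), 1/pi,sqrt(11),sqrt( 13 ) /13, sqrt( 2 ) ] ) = [sqrt(  13)/13, 1/pi,sqrt ( 2 ), pi, sqrt(10 ),sqrt(11)]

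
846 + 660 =1506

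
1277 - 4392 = -3115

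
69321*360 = 24955560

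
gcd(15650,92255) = 5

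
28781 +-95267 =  - 66486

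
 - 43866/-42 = 1044 + 3/7  =  1044.43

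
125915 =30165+95750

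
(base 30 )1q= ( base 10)56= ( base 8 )70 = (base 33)1n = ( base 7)110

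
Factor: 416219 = 416219^1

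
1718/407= 1718/407 = 4.22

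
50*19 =950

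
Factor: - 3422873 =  - 607^1*5639^1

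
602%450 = 152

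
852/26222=426/13111 = 0.03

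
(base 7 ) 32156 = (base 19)131i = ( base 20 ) jij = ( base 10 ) 7979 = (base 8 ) 17453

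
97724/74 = 48862/37 = 1320.59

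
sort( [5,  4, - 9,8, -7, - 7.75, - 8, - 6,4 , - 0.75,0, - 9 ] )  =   [ - 9,  -  9, - 8, - 7.75, - 7, - 6, - 0.75, 0, 4, 4, 5,8] 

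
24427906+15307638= 39735544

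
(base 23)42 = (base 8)136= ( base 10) 94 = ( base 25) 3j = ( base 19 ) 4I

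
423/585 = 47/65 = 0.72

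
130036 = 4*32509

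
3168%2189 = 979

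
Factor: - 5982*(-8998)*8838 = 475714506168 = 2^3*3^3*11^1  *409^1*491^1*997^1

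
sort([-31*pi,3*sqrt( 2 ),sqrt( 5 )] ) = [ - 31*  pi,sqrt( 5),3 * sqrt( 2 )]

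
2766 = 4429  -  1663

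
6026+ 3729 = 9755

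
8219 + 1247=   9466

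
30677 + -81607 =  - 50930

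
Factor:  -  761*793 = - 13^1*61^1*761^1 = -603473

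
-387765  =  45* (-8617)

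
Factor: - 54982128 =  - 2^4*3^1*1145461^1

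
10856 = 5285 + 5571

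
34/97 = 34/97 = 0.35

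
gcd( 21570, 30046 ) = 2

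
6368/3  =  6368/3 = 2122.67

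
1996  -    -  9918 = 11914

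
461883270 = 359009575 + 102873695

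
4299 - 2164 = 2135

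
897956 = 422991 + 474965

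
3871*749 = 2899379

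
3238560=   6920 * 468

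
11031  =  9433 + 1598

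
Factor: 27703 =13^1*2131^1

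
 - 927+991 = 64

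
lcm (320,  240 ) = 960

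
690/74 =345/37=9.32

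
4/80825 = 4/80825=0.00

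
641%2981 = 641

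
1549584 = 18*86088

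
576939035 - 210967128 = 365971907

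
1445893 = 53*27281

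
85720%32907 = 19906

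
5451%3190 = 2261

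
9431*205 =1933355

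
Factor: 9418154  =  2^1 * 181^1*26017^1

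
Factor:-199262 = -2^1*7^1 *43^1*331^1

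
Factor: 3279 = 3^1* 1093^1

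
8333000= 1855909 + 6477091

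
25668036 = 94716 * 271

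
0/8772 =0 = 0.00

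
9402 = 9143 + 259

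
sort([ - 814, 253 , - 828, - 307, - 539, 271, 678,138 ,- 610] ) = [  -  828, - 814  , - 610,  -  539, -307, 138,253,  271,678]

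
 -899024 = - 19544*46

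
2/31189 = 2/31189=   0.00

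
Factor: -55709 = -17^1 *29^1*113^1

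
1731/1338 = 1+131/446 = 1.29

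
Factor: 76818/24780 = 2^ ( - 1 )*5^ ( - 1)*31^1 = 31/10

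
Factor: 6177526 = 2^1 * 197^1 * 15679^1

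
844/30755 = 844/30755 = 0.03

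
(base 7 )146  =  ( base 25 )38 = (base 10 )83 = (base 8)123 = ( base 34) 2f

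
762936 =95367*8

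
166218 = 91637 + 74581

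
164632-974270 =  - 809638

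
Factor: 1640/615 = 2^3*3^(-1 ) = 8/3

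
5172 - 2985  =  2187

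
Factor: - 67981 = - 157^1*433^1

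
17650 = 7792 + 9858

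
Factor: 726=2^1 * 3^1*11^2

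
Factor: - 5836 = -2^2*1459^1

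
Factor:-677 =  - 677^1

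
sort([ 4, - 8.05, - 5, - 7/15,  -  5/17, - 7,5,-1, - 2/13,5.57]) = [ - 8.05, - 7,-5, - 1, - 7/15 , - 5/17, - 2/13, 4,5 , 5.57] 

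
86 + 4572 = 4658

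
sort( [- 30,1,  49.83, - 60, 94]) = [ - 60, - 30,  1,49.83,94] 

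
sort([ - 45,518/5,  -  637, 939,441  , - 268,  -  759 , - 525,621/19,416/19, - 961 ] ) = [  -  961,-759, - 637,-525,-268,-45,  416/19,621/19,518/5,  441, 939] 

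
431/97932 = 431/97932 = 0.00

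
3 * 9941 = 29823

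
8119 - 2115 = 6004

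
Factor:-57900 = -2^2 * 3^1 * 5^2 *193^1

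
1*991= 991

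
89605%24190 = 17035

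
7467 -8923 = - 1456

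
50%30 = 20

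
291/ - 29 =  - 11 + 28/29= - 10.03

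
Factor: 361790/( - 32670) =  - 3^( - 3 )*13^1*23^1 = -  299/27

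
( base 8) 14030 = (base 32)60o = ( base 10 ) 6168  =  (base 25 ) 9LI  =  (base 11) 46a8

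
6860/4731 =1 + 2129/4731 =1.45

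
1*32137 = 32137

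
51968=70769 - 18801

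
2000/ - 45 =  - 400/9 = - 44.44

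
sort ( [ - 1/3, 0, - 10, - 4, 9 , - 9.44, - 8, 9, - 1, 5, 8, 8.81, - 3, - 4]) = [ - 10, - 9.44, - 8, - 4, - 4, - 3,  -  1, -1/3,0,5,8, 8.81, 9, 9 ]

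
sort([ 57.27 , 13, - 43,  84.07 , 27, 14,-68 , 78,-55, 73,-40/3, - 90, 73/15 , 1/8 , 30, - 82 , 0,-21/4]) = [-90,  -  82,- 68,  -  55,-43 , - 40/3, -21/4,0,1/8, 73/15,13,14,27,30  ,  57.27 , 73, 78, 84.07]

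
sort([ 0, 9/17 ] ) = [ 0,9/17 ] 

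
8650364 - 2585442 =6064922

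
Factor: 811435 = 5^1 * 162287^1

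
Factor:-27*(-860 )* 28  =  2^4*3^3*5^1 *7^1*43^1 = 650160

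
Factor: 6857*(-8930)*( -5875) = 2^1*5^4* 19^1 * 47^2 * 6857^1=359743933750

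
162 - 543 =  - 381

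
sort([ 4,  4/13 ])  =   [ 4/13,4 ]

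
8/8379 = 8/8379 = 0.00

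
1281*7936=10166016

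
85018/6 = 42509/3= 14169.67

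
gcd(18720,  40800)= 480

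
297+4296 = 4593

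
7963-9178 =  - 1215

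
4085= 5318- 1233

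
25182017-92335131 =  - 67153114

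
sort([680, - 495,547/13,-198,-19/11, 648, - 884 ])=[- 884, - 495, - 198 , - 19/11, 547/13,  648,680]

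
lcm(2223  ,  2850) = 111150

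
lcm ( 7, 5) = 35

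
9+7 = 16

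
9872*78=770016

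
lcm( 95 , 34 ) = 3230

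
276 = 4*69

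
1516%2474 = 1516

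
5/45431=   5/45431 =0.00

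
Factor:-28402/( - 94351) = 2^1*11^1*1291^1*94351^( - 1) 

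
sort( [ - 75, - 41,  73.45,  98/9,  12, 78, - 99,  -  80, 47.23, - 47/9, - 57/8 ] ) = [  -  99,  -  80, - 75, - 41, - 57/8, - 47/9, 98/9,12,47.23 , 73.45,78 ] 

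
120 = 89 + 31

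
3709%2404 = 1305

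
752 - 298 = 454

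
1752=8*219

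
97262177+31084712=128346889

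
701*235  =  164735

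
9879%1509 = 825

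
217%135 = 82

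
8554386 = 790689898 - 782135512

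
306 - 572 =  - 266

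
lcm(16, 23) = 368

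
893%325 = 243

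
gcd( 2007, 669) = 669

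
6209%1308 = 977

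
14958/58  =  257 + 26/29 = 257.90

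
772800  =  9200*84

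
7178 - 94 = 7084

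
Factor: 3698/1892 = 2^( - 1)*11^ ( - 1)*43^1 =43/22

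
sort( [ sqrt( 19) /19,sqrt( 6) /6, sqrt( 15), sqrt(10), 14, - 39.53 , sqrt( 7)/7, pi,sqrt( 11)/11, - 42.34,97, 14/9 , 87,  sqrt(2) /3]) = [ - 42.34, - 39.53,sqrt( 19)/19,  sqrt (11) /11, sqrt( 7) /7, sqrt( 6) /6,sqrt(2)/3, 14/9, pi, sqrt( 10 ), sqrt( 15), 14, 87, 97 ]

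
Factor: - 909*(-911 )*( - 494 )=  - 409080906 = - 2^1 * 3^2* 13^1*19^1*101^1*911^1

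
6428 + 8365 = 14793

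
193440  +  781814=975254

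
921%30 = 21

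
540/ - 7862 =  -270/3931=-0.07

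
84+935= 1019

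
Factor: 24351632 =2^4*73^1 * 20849^1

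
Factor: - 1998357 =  - 3^1 * 666119^1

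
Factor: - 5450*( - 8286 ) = 2^2*3^1 * 5^2*109^1*1381^1 = 45158700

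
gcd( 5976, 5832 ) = 72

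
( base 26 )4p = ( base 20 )69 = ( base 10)129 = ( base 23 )5e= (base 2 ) 10000001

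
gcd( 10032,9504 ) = 528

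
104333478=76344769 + 27988709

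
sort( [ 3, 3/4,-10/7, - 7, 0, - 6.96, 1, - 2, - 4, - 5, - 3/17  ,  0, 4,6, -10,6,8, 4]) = [-10, -7, - 6.96, - 5, - 4, - 2,-10/7,  -  3/17 , 0,0,3/4,1, 3, 4, 4,6, 6, 8 ]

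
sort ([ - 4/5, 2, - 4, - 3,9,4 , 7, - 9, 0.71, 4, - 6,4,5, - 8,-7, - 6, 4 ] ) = [ - 9, - 8, - 7,- 6, - 6 , - 4, -3, - 4/5,0.71,2, 4, 4,  4 , 4, 5, 7 , 9]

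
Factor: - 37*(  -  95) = 5^1*19^1*37^1 = 3515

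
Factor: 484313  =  17^1 *31^1 *919^1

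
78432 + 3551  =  81983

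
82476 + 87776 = 170252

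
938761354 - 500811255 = 437950099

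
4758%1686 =1386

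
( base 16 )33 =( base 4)303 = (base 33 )1i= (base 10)51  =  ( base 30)1l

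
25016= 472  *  53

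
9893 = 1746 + 8147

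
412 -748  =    -  336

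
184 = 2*92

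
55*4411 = 242605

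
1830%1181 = 649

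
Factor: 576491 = 29^1*103^1*193^1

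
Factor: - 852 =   -  2^2 *3^1*71^1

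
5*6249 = 31245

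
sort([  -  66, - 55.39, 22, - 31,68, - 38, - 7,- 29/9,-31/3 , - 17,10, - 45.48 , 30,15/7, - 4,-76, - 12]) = [-76, - 66,-55.39, - 45.48,-38, - 31,-17, - 12,-31/3, - 7, - 4,-29/9, 15/7,10,22 , 30 , 68]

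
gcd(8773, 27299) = 1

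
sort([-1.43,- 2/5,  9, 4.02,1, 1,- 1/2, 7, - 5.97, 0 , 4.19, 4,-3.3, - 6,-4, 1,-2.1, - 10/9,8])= [ - 6,  -  5.97,  -  4, - 3.3, - 2.1, - 1.43, - 10/9,  -  1/2, - 2/5, 0, 1 , 1, 1,4, 4.02,4.19,7, 8, 9 ] 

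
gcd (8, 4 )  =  4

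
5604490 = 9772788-4168298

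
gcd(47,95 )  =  1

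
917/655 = 7/5 = 1.40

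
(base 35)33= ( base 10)108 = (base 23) 4G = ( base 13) 84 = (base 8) 154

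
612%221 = 170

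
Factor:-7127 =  - 7127^1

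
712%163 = 60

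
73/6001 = 73/6001 = 0.01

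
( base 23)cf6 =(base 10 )6699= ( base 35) 5ge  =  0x1A2B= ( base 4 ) 1220223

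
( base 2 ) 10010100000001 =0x2501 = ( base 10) 9473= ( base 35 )7pn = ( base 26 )E09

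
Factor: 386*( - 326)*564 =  - 70971504 = - 2^4* 3^1 * 47^1*163^1*193^1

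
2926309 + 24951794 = 27878103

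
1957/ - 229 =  - 1957/229 = - 8.55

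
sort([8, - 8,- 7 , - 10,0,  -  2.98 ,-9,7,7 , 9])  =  [-10, - 9,-8,-7 , - 2.98 , 0 , 7,  7,8, 9 ]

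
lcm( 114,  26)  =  1482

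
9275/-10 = -928 + 1/2  =  - 927.50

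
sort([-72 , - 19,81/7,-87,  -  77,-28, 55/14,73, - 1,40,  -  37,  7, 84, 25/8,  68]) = [-87,-77,-72 , - 37 , - 28, - 19, - 1, 25/8,55/14, 7,81/7 , 40, 68,  73, 84 ]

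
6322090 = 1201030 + 5121060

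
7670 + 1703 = 9373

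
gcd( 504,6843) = 3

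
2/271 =2/271= 0.01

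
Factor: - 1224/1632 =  - 3/4= - 2^( - 2 )*3^1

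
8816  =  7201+1615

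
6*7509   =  45054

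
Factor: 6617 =13^1*509^1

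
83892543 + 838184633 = 922077176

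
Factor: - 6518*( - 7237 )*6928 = 2^5*433^1*3259^1*7237^1  =  326799066848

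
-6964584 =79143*(-88 ) 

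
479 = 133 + 346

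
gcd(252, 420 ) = 84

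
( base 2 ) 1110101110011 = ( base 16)1D73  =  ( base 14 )2a67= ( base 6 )54523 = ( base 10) 7539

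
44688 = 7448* 6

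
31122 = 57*546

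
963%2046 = 963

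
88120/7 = 88120/7 = 12588.57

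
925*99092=91660100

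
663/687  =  221/229 =0.97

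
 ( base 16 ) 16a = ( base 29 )CE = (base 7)1025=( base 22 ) ga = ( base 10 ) 362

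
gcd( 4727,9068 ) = 1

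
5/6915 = 1/1383  =  0.00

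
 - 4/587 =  - 1+583/587 = - 0.01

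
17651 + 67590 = 85241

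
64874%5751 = 1613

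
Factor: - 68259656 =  - 2^3*8532457^1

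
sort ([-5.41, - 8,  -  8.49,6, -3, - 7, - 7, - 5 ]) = [ - 8.49,  -  8, - 7, - 7, - 5.41, - 5,  -  3,  6]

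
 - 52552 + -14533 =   -  67085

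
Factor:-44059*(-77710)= 3423824890 = 2^1*5^1*19^1*409^1*44059^1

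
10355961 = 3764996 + 6590965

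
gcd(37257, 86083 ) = 1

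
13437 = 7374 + 6063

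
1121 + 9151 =10272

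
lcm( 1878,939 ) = 1878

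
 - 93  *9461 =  - 879873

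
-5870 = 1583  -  7453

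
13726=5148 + 8578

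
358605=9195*39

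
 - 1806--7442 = 5636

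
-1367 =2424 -3791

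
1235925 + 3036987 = 4272912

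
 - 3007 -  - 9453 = 6446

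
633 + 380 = 1013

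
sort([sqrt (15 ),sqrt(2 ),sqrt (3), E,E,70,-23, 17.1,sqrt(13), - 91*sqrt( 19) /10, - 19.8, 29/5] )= [ - 91*  sqrt(19)/10, - 23, - 19.8,sqrt(2) , sqrt(3), E,E, sqrt( 13 ), sqrt( 15),29/5, 17.1,70]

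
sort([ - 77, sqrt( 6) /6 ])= [-77, sqrt( 6) /6 ] 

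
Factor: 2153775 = 3^1 * 5^2*13^1*47^2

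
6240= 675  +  5565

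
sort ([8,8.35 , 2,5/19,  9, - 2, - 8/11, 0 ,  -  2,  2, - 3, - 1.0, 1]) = [-3, - 2, - 2, - 1.0,-8/11, 0 , 5/19, 1, 2, 2, 8,  8.35, 9]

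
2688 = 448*6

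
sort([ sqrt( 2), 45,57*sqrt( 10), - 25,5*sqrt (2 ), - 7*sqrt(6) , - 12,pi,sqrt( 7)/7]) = [ - 25, - 7*sqrt(6) , - 12,sqrt( 7) /7,sqrt( 2 ), pi,5*sqrt(2),45, 57*sqrt( 10 )] 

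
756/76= 189/19  =  9.95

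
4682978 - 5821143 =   -  1138165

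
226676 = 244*929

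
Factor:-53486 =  - 2^1*47^1*569^1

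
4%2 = 0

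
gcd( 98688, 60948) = 12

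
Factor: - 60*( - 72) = 2^5*3^3* 5^1=   4320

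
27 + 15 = 42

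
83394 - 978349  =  -894955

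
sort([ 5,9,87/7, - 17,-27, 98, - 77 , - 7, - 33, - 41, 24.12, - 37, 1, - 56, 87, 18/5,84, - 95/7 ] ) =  [ - 77, - 56, - 41, - 37, - 33, - 27, -17, - 95/7,  -  7, 1, 18/5,5, 9, 87/7, 24.12,  84, 87,98]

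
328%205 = 123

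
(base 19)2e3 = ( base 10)991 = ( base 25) 1eg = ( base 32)UV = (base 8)1737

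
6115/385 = 15 + 68/77 = 15.88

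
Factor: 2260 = 2^2 * 5^1 * 113^1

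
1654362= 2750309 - 1095947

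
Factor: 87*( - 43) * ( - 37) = 138417 = 3^1 * 29^1*37^1*43^1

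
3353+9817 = 13170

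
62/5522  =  31/2761 = 0.01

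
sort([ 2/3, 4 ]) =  [ 2/3, 4]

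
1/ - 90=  - 1 + 89/90 =- 0.01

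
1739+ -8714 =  - 6975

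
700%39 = 37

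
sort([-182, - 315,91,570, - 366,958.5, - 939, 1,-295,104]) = [ - 939, - 366,-315,-295, - 182, 1,91, 104,570,958.5] 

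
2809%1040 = 729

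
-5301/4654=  - 5301/4654= - 1.14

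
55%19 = 17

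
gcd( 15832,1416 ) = 8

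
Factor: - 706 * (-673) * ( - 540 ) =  - 2^3 * 3^3 * 5^1*353^1 * 673^1 = - 256574520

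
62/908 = 31/454 =0.07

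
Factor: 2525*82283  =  5^2 * 101^1*107^1 * 769^1 = 207764575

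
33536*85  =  2850560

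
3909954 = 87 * 44942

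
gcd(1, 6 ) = 1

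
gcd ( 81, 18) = 9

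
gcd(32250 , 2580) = 1290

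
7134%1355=359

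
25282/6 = 4213 + 2/3 = 4213.67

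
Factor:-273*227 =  - 3^1 *7^1 * 13^1 * 227^1 = -61971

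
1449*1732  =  2509668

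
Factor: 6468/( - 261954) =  - 2^1*3^( - 4)=-2/81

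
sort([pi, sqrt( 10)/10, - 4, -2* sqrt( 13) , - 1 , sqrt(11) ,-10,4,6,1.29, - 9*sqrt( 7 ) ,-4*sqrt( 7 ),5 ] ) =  [ - 9*sqrt( 7 ) , - 4*sqrt(7 ),-10, - 2*sqrt( 13 ), - 4, - 1,  sqrt( 10)/10, 1.29, pi,sqrt( 11),4  ,  5, 6]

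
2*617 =1234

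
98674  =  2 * 49337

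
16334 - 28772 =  - 12438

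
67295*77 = 5181715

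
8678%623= 579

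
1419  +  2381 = 3800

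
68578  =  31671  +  36907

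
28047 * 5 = 140235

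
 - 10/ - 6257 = 10/6257 = 0.00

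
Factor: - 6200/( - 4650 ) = 2^2*3^ ( - 1)=4/3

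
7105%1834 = 1603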